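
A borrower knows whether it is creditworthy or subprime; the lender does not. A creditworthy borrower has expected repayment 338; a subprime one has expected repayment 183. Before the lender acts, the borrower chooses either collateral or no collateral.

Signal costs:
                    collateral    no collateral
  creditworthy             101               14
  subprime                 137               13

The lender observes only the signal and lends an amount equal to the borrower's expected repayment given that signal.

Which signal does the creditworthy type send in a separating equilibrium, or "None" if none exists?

Try creditworthy → collateral, subprime → no collateral:
  If types separate, collateral earns payment 338 and no collateral earns 183.
  Creditworthy: collateral gives 338 − 101 = 237; no collateral gives 183 − 14 = 169. No deviation. ✓
  Subprime: no collateral gives 183 − 13 = 170; collateral gives 338 − 137 = 201. Would deviate. ✗
Try creditworthy → no collateral, subprime → collateral:
  If types separate, no collateral earns payment 338 and collateral earns 183.
  Creditworthy: no collateral gives 338 − 14 = 324; collateral gives 183 − 101 = 82. No deviation. ✓
  Subprime: collateral gives 183 − 137 = 46; no collateral gives 338 − 13 = 325. Would deviate. ✗
Neither assignment is incentive-compatible.

None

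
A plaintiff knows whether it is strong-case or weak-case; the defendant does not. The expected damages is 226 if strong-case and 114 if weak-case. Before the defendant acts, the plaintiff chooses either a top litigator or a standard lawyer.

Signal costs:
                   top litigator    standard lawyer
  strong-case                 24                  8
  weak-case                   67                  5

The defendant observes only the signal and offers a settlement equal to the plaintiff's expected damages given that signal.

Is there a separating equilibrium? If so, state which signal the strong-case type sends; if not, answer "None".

None

Try strong-case → top litigator, weak-case → standard lawyer:
  Under separation the defendant infers type exactly: top litigator → strong-case (pays 226), standard lawyer → weak-case (pays 114).
  Strong-case: top litigator gives 226 − 24 = 202; standard lawyer gives 114 − 8 = 106. No deviation. ✓
  Weak-case: standard lawyer gives 114 − 5 = 109; top litigator gives 226 − 67 = 159. Would deviate. ✗
Try strong-case → standard lawyer, weak-case → top litigator:
  Under separation the defendant infers type exactly: standard lawyer → strong-case (pays 226), top litigator → weak-case (pays 114).
  Strong-case: standard lawyer gives 226 − 8 = 218; top litigator gives 114 − 24 = 90. No deviation. ✓
  Weak-case: top litigator gives 114 − 67 = 47; standard lawyer gives 226 − 5 = 221. Would deviate. ✗
Neither assignment is incentive-compatible.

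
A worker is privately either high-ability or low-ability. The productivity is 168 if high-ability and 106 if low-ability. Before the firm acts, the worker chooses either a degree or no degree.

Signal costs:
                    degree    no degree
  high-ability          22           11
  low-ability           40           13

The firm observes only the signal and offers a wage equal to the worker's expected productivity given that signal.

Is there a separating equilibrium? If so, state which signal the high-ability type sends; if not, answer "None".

None

Try high-ability → degree, low-ability → no degree:
  If types separate, degree earns payment 168 and no degree earns 106.
  High-ability: degree gives 168 − 22 = 146; no degree gives 106 − 11 = 95. No deviation. ✓
  Low-ability: no degree gives 106 − 13 = 93; degree gives 168 − 40 = 128. Would deviate. ✗
Try high-ability → no degree, low-ability → degree:
  If types separate, no degree earns payment 168 and degree earns 106.
  High-ability: no degree gives 168 − 11 = 157; degree gives 106 − 22 = 84. No deviation. ✓
  Low-ability: degree gives 106 − 40 = 66; no degree gives 168 − 13 = 155. Would deviate. ✗
Neither assignment is incentive-compatible.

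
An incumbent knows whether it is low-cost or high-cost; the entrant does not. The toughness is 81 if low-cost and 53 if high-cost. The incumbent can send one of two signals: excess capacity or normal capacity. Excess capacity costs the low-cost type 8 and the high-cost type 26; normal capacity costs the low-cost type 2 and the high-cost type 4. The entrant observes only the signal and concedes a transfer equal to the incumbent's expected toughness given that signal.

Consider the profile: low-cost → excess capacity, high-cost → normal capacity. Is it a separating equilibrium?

No

If types separate, excess capacity earns payment 81 and normal capacity earns 53.
Low-cost: excess capacity gives 81 − 8 = 73; normal capacity gives 53 − 2 = 51. No deviation. ✓
High-cost: normal capacity gives 53 − 4 = 49; excess capacity gives 81 − 26 = 55. Would deviate. ✗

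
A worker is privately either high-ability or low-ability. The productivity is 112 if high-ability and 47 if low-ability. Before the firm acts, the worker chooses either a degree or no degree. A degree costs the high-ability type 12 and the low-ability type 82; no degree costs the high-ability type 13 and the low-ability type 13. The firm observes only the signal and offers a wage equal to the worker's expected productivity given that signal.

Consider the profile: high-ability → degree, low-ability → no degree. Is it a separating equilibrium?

Under separation the firm infers type exactly: degree → high-ability (pays 112), no degree → low-ability (pays 47).
High-ability: degree gives 112 − 12 = 100; no degree gives 47 − 13 = 34. No deviation. ✓
Low-ability: no degree gives 47 − 13 = 34; degree gives 112 − 82 = 30. No deviation. ✓
Both incentive constraints hold.

Yes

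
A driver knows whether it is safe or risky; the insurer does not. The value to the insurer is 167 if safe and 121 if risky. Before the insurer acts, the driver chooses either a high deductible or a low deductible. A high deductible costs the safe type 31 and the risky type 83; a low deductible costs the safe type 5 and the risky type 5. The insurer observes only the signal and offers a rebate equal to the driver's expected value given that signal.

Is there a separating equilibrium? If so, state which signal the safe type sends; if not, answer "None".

high deductible

Try safe → high deductible, risky → low deductible:
  If types separate, high deductible earns payment 167 and low deductible earns 121.
  Safe: high deductible gives 167 − 31 = 136; low deductible gives 121 − 5 = 116. No deviation. ✓
  Risky: low deductible gives 121 − 5 = 116; high deductible gives 167 − 83 = 84. No deviation. ✓
Both hold — the safe type sends high deductible.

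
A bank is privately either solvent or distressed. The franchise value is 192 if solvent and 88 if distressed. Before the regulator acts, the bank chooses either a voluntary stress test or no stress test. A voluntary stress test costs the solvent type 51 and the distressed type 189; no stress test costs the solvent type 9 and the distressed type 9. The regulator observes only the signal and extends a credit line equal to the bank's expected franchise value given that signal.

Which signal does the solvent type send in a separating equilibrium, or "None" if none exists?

Try solvent → stress test, distressed → no stress test:
  If types separate, stress test earns payment 192 and no stress test earns 88.
  Solvent: stress test gives 192 − 51 = 141; no stress test gives 88 − 9 = 79. No deviation. ✓
  Distressed: no stress test gives 88 − 9 = 79; stress test gives 192 − 189 = 3. No deviation. ✓
Both hold — the solvent type sends stress test.

stress test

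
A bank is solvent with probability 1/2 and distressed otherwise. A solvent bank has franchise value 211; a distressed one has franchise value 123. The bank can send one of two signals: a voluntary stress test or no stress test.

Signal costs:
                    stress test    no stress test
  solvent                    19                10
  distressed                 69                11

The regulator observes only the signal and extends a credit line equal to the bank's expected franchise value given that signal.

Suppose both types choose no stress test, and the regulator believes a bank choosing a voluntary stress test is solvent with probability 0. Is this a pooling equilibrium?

Yes

On the equilibrium path (no stress test) the regulator holds the prior 1/2 and pays 1/2·211 + 1/2·123 = 167. Off-path (stress test) belief 0 gives 0·211 + 1·123 = 123.
Solvent: no stress test gives 167 − 10 = 157; stress test gives 123 − 19 = 104. Stays. ✓
Distressed: no stress test gives 167 − 11 = 156; stress test gives 123 − 69 = 54. Stays. ✓
Beliefs are Bayes-consistent on-path and both types best-respond.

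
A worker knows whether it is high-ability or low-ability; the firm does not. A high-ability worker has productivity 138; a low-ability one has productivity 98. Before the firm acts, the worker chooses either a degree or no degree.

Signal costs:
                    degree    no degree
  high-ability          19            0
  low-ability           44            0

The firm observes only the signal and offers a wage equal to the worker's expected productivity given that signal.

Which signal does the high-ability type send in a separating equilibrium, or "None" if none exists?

degree

Try high-ability → degree, low-ability → no degree:
  If types separate, degree earns payment 138 and no degree earns 98.
  High-ability: degree gives 138 − 19 = 119; no degree gives 98 − 0 = 98. No deviation. ✓
  Low-ability: no degree gives 98 − 0 = 98; degree gives 138 − 44 = 94. No deviation. ✓
Both hold — the high-ability type sends degree.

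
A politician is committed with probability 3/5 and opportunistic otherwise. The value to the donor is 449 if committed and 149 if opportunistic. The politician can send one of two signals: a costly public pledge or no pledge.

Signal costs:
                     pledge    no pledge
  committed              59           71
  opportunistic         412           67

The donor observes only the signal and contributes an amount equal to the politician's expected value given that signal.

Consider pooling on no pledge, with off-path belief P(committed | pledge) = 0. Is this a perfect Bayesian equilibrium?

Yes

On the equilibrium path (no pledge) the donor holds the prior 3/5 and pays 3/5·449 + 2/5·149 = 329. Off-path (pledge) belief 0 gives 0·449 + 1·149 = 149.
Committed: no pledge gives 329 − 71 = 258; pledge gives 149 − 59 = 90. Stays. ✓
Opportunistic: no pledge gives 329 − 67 = 262; pledge gives 149 − 412 = -263. Stays. ✓
Beliefs are Bayes-consistent on-path and both types best-respond.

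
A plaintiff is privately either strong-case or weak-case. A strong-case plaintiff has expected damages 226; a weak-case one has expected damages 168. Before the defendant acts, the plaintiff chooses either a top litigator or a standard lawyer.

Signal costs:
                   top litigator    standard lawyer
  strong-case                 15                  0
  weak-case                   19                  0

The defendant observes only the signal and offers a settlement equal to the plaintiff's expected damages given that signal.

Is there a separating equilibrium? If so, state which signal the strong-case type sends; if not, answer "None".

None

Try strong-case → top litigator, weak-case → standard lawyer:
  If types separate, top litigator earns payment 226 and standard lawyer earns 168.
  Strong-case: top litigator gives 226 − 15 = 211; standard lawyer gives 168 − 0 = 168. No deviation. ✓
  Weak-case: standard lawyer gives 168 − 0 = 168; top litigator gives 226 − 19 = 207. Would deviate. ✗
Try strong-case → standard lawyer, weak-case → top litigator:
  If types separate, standard lawyer earns payment 226 and top litigator earns 168.
  Strong-case: standard lawyer gives 226 − 0 = 226; top litigator gives 168 − 15 = 153. No deviation. ✓
  Weak-case: top litigator gives 168 − 19 = 149; standard lawyer gives 226 − 0 = 226. Would deviate. ✗
Neither assignment is incentive-compatible.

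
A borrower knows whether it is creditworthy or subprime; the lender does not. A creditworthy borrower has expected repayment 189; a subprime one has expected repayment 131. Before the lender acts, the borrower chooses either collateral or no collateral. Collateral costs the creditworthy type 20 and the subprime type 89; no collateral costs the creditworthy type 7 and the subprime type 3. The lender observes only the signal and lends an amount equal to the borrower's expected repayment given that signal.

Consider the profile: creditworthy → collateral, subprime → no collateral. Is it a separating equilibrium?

If types separate, collateral earns payment 189 and no collateral earns 131.
Creditworthy: collateral gives 189 − 20 = 169; no collateral gives 131 − 7 = 124. No deviation. ✓
Subprime: no collateral gives 131 − 3 = 128; collateral gives 189 − 89 = 100. No deviation. ✓
Both incentive constraints hold.

Yes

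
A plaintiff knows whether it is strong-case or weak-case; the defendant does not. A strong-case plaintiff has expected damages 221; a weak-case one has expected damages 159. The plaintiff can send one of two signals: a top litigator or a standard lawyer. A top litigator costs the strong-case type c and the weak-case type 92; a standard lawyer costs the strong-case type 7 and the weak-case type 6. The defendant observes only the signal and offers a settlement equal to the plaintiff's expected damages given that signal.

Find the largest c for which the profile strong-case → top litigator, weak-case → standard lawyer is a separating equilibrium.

69

Under separation: top litigator → strong-case (pays 221); standard lawyer → weak-case (pays 159).
Weak-case: 159 − 6 = 153 ≥ 221 − 92 = 129. Holds regardless of c. ✓
Strong-case: 221 − c ≥ 159 − 7, so c ≤ 221 − 152 = 69.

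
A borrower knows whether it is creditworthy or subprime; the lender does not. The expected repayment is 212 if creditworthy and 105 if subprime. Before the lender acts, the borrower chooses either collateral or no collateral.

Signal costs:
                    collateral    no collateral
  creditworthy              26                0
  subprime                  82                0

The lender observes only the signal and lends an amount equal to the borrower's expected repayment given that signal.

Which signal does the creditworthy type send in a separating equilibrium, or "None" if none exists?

None

Try creditworthy → collateral, subprime → no collateral:
  If types separate, collateral earns payment 212 and no collateral earns 105.
  Creditworthy: collateral gives 212 − 26 = 186; no collateral gives 105 − 0 = 105. No deviation. ✓
  Subprime: no collateral gives 105 − 0 = 105; collateral gives 212 − 82 = 130. Would deviate. ✗
Try creditworthy → no collateral, subprime → collateral:
  If types separate, no collateral earns payment 212 and collateral earns 105.
  Creditworthy: no collateral gives 212 − 0 = 212; collateral gives 105 − 26 = 79. No deviation. ✓
  Subprime: collateral gives 105 − 82 = 23; no collateral gives 212 − 0 = 212. Would deviate. ✗
Neither assignment is incentive-compatible.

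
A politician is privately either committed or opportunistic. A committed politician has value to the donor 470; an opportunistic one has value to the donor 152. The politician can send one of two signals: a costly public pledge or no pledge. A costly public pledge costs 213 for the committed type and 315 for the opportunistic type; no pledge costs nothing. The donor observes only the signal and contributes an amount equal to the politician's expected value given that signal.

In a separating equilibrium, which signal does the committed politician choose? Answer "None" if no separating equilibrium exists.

None

Try committed → pledge, opportunistic → no pledge:
  Under separation the donor infers type exactly: pledge → committed (pays 470), no pledge → opportunistic (pays 152).
  Committed: pledge gives 470 − 213 = 257; no pledge gives 152 − 0 = 152. No deviation. ✓
  Opportunistic: no pledge gives 152 − 0 = 152; pledge gives 470 − 315 = 155. Would deviate. ✗
Try committed → no pledge, opportunistic → pledge:
  Under separation the donor infers type exactly: no pledge → committed (pays 470), pledge → opportunistic (pays 152).
  Committed: no pledge gives 470 − 0 = 470; pledge gives 152 − 213 = -61. No deviation. ✓
  Opportunistic: pledge gives 152 − 315 = -163; no pledge gives 470 − 0 = 470. Would deviate. ✗
Neither assignment is incentive-compatible.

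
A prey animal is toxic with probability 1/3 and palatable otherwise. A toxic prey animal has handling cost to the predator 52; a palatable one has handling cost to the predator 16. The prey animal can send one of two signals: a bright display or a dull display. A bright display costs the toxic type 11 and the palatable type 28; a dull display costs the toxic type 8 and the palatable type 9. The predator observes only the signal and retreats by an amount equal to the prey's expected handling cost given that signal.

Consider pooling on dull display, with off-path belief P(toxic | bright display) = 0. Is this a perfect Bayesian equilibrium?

On the equilibrium path (dull display) the predator holds the prior 1/3 and pays 1/3·52 + 2/3·16 = 28. Off-path (bright display) belief 0 gives 0·52 + 1·16 = 16.
Toxic: dull display gives 28 − 8 = 20; bright display gives 16 − 11 = 5. Stays. ✓
Palatable: dull display gives 28 − 9 = 19; bright display gives 16 − 28 = -12. Stays. ✓
Beliefs are Bayes-consistent on-path and both types best-respond.

Yes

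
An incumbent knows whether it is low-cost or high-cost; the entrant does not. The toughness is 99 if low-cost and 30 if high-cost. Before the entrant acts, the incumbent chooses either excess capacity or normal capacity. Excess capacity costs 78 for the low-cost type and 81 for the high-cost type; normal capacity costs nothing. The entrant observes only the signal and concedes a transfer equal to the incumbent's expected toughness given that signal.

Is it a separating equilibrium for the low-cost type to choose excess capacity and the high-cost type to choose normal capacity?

No

If types separate, excess capacity earns payment 99 and normal capacity earns 30.
Low-cost: excess capacity gives 99 − 78 = 21; normal capacity gives 30 − 0 = 30. Would deviate. ✗
High-cost: normal capacity gives 30 − 0 = 30; excess capacity gives 99 − 81 = 18. No deviation. ✓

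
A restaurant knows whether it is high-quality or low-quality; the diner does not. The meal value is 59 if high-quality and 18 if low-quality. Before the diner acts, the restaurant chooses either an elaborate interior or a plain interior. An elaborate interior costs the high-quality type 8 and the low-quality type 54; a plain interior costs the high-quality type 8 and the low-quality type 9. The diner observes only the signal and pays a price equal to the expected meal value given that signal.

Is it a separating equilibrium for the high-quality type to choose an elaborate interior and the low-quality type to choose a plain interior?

If types separate, elaborate interior earns payment 59 and plain interior earns 18.
High-quality: elaborate interior gives 59 − 8 = 51; plain interior gives 18 − 8 = 10. No deviation. ✓
Low-quality: plain interior gives 18 − 9 = 9; elaborate interior gives 59 − 54 = 5. No deviation. ✓
Neither type gains from mimicking the other.

Yes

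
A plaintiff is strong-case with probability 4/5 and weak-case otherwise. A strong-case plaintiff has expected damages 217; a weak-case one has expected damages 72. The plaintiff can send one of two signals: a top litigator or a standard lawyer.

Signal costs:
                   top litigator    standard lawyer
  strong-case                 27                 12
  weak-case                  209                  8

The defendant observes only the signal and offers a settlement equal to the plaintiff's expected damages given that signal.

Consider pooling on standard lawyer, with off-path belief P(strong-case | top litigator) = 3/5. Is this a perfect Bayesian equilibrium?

Yes

On the equilibrium path (standard lawyer) the defendant holds the prior 4/5 and pays 4/5·217 + 1/5·72 = 188. Off-path (top litigator) belief 3/5 gives 3/5·217 + 2/5·72 = 159.
Strong-case: standard lawyer gives 188 − 12 = 176; top litigator gives 159 − 27 = 132. Stays. ✓
Weak-case: standard lawyer gives 188 − 8 = 180; top litigator gives 159 − 209 = -50. Stays. ✓
Beliefs are Bayes-consistent on-path and both types best-respond.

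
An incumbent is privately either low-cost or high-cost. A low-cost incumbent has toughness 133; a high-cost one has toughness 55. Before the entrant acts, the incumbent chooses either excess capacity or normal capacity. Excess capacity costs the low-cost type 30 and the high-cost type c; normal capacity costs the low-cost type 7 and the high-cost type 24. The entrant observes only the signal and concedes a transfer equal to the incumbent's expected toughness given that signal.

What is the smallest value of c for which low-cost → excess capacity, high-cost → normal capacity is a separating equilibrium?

Under separation: excess capacity → low-cost (pays 133); normal capacity → high-cost (pays 55).
Low-cost: 133 − 30 = 103 ≥ 55 − 7 = 48. Holds regardless of c. ✓
High-cost: 55 − 24 ≥ 133 − c, so c ≥ 133 − 31 = 102.

102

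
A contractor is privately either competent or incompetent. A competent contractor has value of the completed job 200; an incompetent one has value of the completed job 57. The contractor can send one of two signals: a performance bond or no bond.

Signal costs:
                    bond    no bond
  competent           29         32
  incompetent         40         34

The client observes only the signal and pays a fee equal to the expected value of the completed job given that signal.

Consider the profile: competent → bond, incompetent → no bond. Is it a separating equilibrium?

No

If types separate, bond earns payment 200 and no bond earns 57.
Competent: bond gives 200 − 29 = 171; no bond gives 57 − 32 = 25. No deviation. ✓
Incompetent: no bond gives 57 − 34 = 23; bond gives 200 − 40 = 160. Would deviate. ✗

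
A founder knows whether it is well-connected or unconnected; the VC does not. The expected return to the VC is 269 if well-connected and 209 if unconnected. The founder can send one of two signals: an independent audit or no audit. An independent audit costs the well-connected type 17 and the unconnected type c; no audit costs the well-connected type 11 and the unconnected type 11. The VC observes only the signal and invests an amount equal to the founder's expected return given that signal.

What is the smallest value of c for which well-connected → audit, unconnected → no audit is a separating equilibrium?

Under separation: audit → well-connected (pays 269); no audit → unconnected (pays 209).
Well-connected: 269 − 17 = 252 ≥ 209 − 11 = 198. Holds regardless of c. ✓
Unconnected: 209 − 11 ≥ 269 − c, so c ≥ 269 − 198 = 71.

71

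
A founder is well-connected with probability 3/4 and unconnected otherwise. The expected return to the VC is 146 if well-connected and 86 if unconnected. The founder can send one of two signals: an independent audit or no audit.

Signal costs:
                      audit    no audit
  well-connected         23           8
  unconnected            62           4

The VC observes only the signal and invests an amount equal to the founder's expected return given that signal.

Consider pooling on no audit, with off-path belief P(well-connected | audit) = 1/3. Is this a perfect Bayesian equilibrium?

At the pooled signal (no audit) the VC holds the prior 3/4 and pays 3/4·146 + 1/4·86 = 131. Off-path (audit) belief 1/3 gives 1/3·146 + 2/3·86 = 106.
Well-connected: no audit gives 131 − 8 = 123; audit gives 106 − 23 = 83. Stays. ✓
Unconnected: no audit gives 131 − 4 = 127; audit gives 106 − 62 = 44. Stays. ✓

Yes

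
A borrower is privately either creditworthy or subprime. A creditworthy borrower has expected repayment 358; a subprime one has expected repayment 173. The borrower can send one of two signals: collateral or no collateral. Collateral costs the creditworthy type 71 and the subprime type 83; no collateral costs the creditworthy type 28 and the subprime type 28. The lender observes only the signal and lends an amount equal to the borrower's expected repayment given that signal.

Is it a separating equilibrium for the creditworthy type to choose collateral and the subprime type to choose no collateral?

No

Under separation the lender infers type exactly: collateral → creditworthy (pays 358), no collateral → subprime (pays 173).
Creditworthy: collateral gives 358 − 71 = 287; no collateral gives 173 − 28 = 145. No deviation. ✓
Subprime: no collateral gives 173 − 28 = 145; collateral gives 358 − 83 = 275. Would deviate. ✗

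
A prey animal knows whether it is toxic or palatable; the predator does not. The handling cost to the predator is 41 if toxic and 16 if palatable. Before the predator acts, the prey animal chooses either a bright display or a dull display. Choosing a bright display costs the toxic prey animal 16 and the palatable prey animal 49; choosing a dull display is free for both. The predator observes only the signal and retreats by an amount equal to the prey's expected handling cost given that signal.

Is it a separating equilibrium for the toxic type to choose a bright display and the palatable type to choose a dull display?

Under separation the predator infers type exactly: bright display → toxic (pays 41), dull display → palatable (pays 16).
Toxic: bright display gives 41 − 16 = 25; dull display gives 16 − 0 = 16. No deviation. ✓
Palatable: dull display gives 16 − 0 = 16; bright display gives 41 − 49 = -8. No deviation. ✓
Both incentive constraints hold.

Yes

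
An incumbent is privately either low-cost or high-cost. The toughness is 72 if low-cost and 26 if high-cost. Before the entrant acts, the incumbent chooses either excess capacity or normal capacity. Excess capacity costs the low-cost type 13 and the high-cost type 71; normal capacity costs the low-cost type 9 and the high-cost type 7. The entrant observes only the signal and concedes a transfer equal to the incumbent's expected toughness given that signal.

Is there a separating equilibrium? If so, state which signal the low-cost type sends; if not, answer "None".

excess capacity

Try low-cost → excess capacity, high-cost → normal capacity:
  If types separate, excess capacity earns payment 72 and normal capacity earns 26.
  Low-cost: excess capacity gives 72 − 13 = 59; normal capacity gives 26 − 9 = 17. No deviation. ✓
  High-cost: normal capacity gives 26 − 7 = 19; excess capacity gives 72 − 71 = 1. No deviation. ✓
Both hold — the low-cost type sends excess capacity.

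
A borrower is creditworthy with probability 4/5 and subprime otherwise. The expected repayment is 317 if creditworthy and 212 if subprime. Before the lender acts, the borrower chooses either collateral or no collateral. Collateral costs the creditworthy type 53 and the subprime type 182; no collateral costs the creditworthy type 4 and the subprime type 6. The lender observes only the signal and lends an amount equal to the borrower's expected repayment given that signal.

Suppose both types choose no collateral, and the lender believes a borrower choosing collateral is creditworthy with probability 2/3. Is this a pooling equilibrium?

Yes

At the pooled signal (no collateral) the lender holds the prior 4/5 and pays 4/5·317 + 1/5·212 = 296. Off-path (collateral) belief 2/3 gives 2/3·317 + 1/3·212 = 282.
Creditworthy: no collateral gives 296 − 4 = 292; collateral gives 282 − 53 = 229. Stays. ✓
Subprime: no collateral gives 296 − 6 = 290; collateral gives 282 − 182 = 100. Stays. ✓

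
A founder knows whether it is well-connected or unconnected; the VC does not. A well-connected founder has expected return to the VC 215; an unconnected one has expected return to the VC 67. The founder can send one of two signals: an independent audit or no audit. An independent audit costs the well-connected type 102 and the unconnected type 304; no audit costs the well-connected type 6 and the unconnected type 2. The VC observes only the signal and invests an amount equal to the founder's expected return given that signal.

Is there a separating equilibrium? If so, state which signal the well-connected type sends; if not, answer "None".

audit

Try well-connected → audit, unconnected → no audit:
  If types separate, audit earns payment 215 and no audit earns 67.
  Well-connected: audit gives 215 − 102 = 113; no audit gives 67 − 6 = 61. No deviation. ✓
  Unconnected: no audit gives 67 − 2 = 65; audit gives 215 − 304 = -89. No deviation. ✓
Both hold — the well-connected type sends audit.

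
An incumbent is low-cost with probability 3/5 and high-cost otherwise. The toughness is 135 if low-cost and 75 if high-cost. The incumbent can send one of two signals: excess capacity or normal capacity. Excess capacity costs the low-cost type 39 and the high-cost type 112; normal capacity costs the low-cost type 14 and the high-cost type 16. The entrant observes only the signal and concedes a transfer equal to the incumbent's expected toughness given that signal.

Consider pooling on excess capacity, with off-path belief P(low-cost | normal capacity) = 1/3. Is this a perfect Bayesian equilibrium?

On the equilibrium path (excess capacity) the entrant holds the prior 3/5 and pays 3/5·135 + 2/5·75 = 111. Off-path (normal capacity) belief 1/3 gives 1/3·135 + 2/3·75 = 95.
Low-cost: excess capacity gives 111 − 39 = 72; normal capacity gives 95 − 14 = 81. Deviates. ✗
High-cost: excess capacity gives 111 − 112 = -1; normal capacity gives 95 − 16 = 79. Deviates. ✗

No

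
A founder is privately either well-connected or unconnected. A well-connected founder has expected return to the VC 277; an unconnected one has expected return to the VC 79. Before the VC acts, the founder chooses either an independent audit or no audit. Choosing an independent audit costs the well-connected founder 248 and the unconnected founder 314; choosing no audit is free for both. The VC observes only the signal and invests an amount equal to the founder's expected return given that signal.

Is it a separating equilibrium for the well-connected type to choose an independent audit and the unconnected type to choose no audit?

No

If types separate, audit earns payment 277 and no audit earns 79.
Well-connected: audit gives 277 − 248 = 29; no audit gives 79 − 0 = 79. Would deviate. ✗
Unconnected: no audit gives 79 − 0 = 79; audit gives 277 − 314 = -37. No deviation. ✓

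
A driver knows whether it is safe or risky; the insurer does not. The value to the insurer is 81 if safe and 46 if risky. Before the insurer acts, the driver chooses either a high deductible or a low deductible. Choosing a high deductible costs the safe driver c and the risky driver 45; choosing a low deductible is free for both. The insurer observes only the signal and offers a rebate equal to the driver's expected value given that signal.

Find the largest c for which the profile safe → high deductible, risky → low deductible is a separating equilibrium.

Under separation: high deductible → safe (pays 81); low deductible → risky (pays 46).
Risky: 46 − 0 = 46 ≥ 81 − 45 = 36. Holds regardless of c. ✓
Safe: 81 − c ≥ 46 − 0, so c ≤ 81 − 46 = 35.

35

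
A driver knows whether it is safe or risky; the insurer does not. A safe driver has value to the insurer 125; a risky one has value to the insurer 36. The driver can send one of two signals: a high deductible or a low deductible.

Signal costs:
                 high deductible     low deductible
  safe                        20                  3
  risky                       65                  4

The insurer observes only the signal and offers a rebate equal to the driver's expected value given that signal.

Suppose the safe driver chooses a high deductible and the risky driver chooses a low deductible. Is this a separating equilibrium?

Under separation the insurer infers type exactly: high deductible → safe (pays 125), low deductible → risky (pays 36).
Safe: high deductible gives 125 − 20 = 105; low deductible gives 36 − 3 = 33. No deviation. ✓
Risky: low deductible gives 36 − 4 = 32; high deductible gives 125 − 65 = 60. Would deviate. ✗

No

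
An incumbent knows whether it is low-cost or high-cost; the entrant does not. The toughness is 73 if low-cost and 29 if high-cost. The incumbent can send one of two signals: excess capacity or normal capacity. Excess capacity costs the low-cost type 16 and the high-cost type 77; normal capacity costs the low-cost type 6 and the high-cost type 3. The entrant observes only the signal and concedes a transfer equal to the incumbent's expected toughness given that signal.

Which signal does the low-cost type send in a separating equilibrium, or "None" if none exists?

excess capacity

Try low-cost → excess capacity, high-cost → normal capacity:
  Under separation the entrant infers type exactly: excess capacity → low-cost (pays 73), normal capacity → high-cost (pays 29).
  Low-cost: excess capacity gives 73 − 16 = 57; normal capacity gives 29 − 6 = 23. No deviation. ✓
  High-cost: normal capacity gives 29 − 3 = 26; excess capacity gives 73 − 77 = -4. No deviation. ✓
Both hold — the low-cost type sends excess capacity.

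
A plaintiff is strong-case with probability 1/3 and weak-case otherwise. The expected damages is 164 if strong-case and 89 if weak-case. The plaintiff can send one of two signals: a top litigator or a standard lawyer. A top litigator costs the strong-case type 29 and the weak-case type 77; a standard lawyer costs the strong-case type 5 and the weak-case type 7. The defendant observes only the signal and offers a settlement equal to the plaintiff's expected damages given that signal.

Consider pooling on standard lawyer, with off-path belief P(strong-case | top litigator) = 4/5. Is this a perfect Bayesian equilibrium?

No

On the equilibrium path (standard lawyer) the defendant holds the prior 1/3 and pays 1/3·164 + 2/3·89 = 114. Off-path (top litigator) belief 4/5 gives 4/5·164 + 1/5·89 = 149.
Strong-case: standard lawyer gives 114 − 5 = 109; top litigator gives 149 − 29 = 120. Deviates. ✗
Weak-case: standard lawyer gives 114 − 7 = 107; top litigator gives 149 − 77 = 72. Stays. ✓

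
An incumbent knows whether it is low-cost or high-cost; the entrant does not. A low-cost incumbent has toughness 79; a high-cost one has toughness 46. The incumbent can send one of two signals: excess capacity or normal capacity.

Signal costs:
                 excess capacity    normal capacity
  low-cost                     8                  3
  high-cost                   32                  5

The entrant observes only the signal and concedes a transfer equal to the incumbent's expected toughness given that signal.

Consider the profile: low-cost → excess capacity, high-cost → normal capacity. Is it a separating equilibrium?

If types separate, excess capacity earns payment 79 and normal capacity earns 46.
Low-cost: excess capacity gives 79 − 8 = 71; normal capacity gives 46 − 3 = 43. No deviation. ✓
High-cost: normal capacity gives 46 − 5 = 41; excess capacity gives 79 − 32 = 47. Would deviate. ✗

No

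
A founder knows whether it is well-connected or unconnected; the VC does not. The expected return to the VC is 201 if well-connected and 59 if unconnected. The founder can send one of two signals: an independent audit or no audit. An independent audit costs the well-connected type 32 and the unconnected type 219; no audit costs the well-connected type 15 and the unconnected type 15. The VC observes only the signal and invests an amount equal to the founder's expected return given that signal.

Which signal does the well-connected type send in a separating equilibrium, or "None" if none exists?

Try well-connected → audit, unconnected → no audit:
  Under separation the VC infers type exactly: audit → well-connected (pays 201), no audit → unconnected (pays 59).
  Well-connected: audit gives 201 − 32 = 169; no audit gives 59 − 15 = 44. No deviation. ✓
  Unconnected: no audit gives 59 − 15 = 44; audit gives 201 − 219 = -18. No deviation. ✓
Both hold — the well-connected type sends audit.

audit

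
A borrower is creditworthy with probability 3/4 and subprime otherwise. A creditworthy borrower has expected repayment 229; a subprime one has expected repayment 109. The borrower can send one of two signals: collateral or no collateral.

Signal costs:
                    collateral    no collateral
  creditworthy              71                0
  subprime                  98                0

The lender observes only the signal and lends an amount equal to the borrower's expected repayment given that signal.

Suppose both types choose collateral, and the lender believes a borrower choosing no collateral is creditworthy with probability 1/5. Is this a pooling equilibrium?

No

On the equilibrium path (collateral) the lender holds the prior 3/4 and pays 3/4·229 + 1/4·109 = 199. Off-path (no collateral) belief 1/5 gives 1/5·229 + 4/5·109 = 133.
Creditworthy: collateral gives 199 − 71 = 128; no collateral gives 133 − 0 = 133. Deviates. ✗
Subprime: collateral gives 199 − 98 = 101; no collateral gives 133 − 0 = 133. Deviates. ✗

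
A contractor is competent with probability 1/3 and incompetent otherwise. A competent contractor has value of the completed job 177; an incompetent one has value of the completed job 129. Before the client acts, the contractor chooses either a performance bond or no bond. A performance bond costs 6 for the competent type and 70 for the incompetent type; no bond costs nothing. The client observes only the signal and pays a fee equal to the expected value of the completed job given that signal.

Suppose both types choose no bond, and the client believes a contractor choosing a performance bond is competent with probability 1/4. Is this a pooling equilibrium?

Yes

At the pooled signal (no bond) the client holds the prior 1/3 and pays 1/3·177 + 2/3·129 = 145. Off-path (bond) belief 1/4 gives 1/4·177 + 3/4·129 = 141.
Competent: no bond gives 145 − 0 = 145; bond gives 141 − 6 = 135. Stays. ✓
Incompetent: no bond gives 145 − 0 = 145; bond gives 141 − 70 = 71. Stays. ✓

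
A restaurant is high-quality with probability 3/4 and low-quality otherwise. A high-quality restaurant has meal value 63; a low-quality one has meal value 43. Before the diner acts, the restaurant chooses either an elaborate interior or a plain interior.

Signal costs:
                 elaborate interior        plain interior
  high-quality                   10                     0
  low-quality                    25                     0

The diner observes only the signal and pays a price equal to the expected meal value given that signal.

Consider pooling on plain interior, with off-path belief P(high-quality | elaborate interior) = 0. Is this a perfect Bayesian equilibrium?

On the equilibrium path (plain interior) the diner holds the prior 3/4 and pays 3/4·63 + 1/4·43 = 58. Off-path (elaborate interior) belief 0 gives 0·63 + 1·43 = 43.
High-quality: plain interior gives 58 − 0 = 58; elaborate interior gives 43 − 10 = 33. Stays. ✓
Low-quality: plain interior gives 58 − 0 = 58; elaborate interior gives 43 − 25 = 18. Stays. ✓
Beliefs are Bayes-consistent on-path and both types best-respond.

Yes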